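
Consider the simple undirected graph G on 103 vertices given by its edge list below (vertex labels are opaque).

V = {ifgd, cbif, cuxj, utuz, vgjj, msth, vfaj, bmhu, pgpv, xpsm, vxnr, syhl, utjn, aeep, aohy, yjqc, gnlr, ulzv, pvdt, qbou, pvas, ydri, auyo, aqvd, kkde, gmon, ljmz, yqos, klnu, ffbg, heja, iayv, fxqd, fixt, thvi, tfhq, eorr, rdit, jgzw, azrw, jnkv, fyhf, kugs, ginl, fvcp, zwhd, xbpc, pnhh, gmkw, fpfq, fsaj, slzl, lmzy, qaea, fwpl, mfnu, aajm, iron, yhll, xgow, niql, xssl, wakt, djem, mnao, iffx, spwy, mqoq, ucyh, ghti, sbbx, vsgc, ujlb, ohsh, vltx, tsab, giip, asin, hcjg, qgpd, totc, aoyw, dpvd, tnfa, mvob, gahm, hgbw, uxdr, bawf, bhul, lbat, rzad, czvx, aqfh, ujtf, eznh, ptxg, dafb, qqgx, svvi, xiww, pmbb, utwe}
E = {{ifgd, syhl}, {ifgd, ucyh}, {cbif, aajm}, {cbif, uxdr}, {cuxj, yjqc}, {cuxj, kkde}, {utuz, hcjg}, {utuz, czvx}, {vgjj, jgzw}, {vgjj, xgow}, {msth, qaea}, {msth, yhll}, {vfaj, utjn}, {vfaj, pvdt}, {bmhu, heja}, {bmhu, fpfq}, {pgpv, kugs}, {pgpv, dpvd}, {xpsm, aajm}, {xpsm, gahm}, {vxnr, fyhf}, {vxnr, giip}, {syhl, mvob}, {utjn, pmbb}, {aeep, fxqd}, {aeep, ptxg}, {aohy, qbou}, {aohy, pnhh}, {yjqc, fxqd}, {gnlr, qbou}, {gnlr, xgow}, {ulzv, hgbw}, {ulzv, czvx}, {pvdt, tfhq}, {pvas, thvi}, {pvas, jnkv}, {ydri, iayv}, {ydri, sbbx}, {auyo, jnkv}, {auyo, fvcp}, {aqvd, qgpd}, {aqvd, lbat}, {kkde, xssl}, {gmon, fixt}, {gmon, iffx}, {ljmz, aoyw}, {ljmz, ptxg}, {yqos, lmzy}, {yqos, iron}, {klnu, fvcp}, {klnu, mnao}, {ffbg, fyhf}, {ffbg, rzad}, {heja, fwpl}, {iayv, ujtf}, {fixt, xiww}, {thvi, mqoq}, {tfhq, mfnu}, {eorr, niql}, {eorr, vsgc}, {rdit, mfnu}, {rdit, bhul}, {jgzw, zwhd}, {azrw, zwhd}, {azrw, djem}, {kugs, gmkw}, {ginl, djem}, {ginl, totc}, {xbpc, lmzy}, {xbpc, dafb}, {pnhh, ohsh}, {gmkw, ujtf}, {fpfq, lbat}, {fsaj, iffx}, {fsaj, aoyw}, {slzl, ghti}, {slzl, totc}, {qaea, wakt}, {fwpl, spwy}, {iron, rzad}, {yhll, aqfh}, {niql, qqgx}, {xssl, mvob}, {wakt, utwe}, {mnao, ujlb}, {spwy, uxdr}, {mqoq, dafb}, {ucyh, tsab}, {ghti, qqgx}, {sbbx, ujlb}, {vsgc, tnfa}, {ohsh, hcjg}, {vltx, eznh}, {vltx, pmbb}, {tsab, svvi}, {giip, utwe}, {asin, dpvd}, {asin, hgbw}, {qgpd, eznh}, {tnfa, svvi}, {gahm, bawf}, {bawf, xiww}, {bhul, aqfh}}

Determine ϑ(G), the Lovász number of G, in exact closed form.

deg(mvob) = 2; N(mvob) = {syhl, xssl}.
Vertex zwhd has 2 neighbors: jgzw, azrw.
deg(iayv) = 2; N(iayv) = {ydri, ujtf}.
N(hgbw) = {ulzv, asin}, |N(hgbw)| = 2.
Every vertex has degree 2 (N=103); a single 103-cycle (edge-transitive).
spec(A) ≈ [2.0, 1.996, 1.985, 1.967, 1.941, 1.908, 1.868, 1.82, 1.767, 1.706, 1.639, 1.566, 1.488, 1.403, 1.314, 1.22, 1.121, 1.018, 0.911, 0.8, 0.687, 0.571, 0.454, 0.334, 0.213, 0.091, -0.03, -0.152, -0.274, -0.394, -0.513, -0.63, -0.744, -0.856, -0.965, -1.07, -1.171, -1.267, -1.359, -1.446, -1.528, -1.604, -1.673, -1.737, -1.794, -1.845, -1.888, -1.925, -1.955, -1.977, -1.992, -1.999] (distinct, 3 d.p.).
With N=103: ϑ(G) = 103·(-(-1)*2*cos(pi/103))/(2−(-2*cos(pi/103))) = 103*cos(pi/103)/(cos(pi/103) + 1).
Numerically 51.488020.
Lovász sandwich 51 ≤ 103*cos(pi/103)/(cos(pi/103) + 1) ≤ 52: both strict.

103*cos(pi/103)/(cos(pi/103) + 1)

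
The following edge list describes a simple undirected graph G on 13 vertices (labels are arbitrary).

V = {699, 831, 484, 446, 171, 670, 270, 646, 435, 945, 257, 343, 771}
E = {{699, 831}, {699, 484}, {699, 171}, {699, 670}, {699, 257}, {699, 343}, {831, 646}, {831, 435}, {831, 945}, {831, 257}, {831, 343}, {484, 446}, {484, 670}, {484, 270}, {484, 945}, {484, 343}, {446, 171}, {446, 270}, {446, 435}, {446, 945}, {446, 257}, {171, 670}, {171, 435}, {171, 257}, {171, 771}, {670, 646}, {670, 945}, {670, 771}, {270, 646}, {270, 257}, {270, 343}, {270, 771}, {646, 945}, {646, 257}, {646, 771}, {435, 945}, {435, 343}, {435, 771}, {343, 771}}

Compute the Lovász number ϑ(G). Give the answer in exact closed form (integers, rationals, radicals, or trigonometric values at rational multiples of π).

deg(699) = 6; N(699) = {831, 484, 171, 670, 257, 343}.
Vertex 771 has 6 neighbors: 171, 670, 270, 646, 435, 343.
Vertex 171 has 6 neighbors: 699, 446, 670, 435, 257, 771.
N(446) = {484, 171, 270, 435, 945, 257}, |N(446)| = 6.
G on 13 vertices is 6-regular; strongly regular (13,6,2,3).
A has 3 distinct eigenvalues ≈ [6.0, 1.30278, -2.30278].
ϑ = −N·λ_min/(λ_max−λ_min) = −13·(-sqrt(13)/2 - 1/2)/(6−(-sqrt(13)/2 - 1/2)) = sqrt(13).
Numerically 3.605551.

sqrt(13)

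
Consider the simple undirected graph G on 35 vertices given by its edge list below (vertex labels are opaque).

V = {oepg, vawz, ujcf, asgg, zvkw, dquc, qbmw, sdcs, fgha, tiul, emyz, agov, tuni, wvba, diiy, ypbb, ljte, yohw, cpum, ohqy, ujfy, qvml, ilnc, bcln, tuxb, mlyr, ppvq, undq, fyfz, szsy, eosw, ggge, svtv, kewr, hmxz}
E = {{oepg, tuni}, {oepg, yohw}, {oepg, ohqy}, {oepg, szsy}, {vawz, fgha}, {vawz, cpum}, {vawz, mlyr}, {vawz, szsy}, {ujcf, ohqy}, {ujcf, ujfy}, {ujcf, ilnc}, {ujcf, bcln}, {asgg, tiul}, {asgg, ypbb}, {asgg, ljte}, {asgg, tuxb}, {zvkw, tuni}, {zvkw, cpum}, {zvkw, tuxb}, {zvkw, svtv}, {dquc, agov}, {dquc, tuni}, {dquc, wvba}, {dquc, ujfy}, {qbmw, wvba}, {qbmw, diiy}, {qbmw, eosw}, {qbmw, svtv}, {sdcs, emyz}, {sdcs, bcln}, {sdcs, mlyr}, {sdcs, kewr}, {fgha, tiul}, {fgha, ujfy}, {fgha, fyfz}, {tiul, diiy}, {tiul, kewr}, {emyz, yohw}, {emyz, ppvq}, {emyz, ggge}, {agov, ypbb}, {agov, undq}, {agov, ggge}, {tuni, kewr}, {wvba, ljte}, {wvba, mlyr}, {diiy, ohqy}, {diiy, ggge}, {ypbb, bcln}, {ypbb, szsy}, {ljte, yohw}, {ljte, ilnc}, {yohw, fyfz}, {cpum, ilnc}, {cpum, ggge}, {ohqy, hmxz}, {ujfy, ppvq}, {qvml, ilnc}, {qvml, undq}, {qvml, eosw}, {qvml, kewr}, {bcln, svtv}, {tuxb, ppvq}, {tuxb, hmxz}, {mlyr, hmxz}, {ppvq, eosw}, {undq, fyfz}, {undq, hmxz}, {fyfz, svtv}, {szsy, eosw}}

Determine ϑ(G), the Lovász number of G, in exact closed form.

15

deg(tuxb) = 4; N(tuxb) = {asgg, zvkw, ppvq, hmxz}.
N(zvkw) = {tuni, cpum, tuxb, svtv}, |N(zvkw)| = 4.
Vertex hmxz has 4 neighbors: ohqy, tuxb, mlyr, undq.
Vertex yohw has 4 neighbors: oepg, emyz, ljte, fyfz.
Regular of degree 4 on 35 vertices: Kneser K(7,3) on C(7,3)=35 vertices.
The 4 distinct eigenvalues: [4.0, 2.0, -1.0, -3.0].
With N=35: ϑ(G) = 35·(-1*(-3))/(4−(-3)) = 15.
= 15.000000000… (decimal).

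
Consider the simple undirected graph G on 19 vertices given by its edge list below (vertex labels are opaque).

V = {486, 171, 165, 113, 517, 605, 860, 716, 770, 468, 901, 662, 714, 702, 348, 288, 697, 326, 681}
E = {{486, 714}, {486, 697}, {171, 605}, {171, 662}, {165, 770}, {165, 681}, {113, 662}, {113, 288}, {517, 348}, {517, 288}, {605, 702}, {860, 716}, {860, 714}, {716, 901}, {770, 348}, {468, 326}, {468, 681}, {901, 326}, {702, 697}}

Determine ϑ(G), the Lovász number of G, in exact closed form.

deg(113) = 2; N(113) = {662, 288}.
Vertex 288 has 2 neighbors: 113, 517.
deg(681) = 2; N(681) = {165, 468}.
deg(605) = 2; N(605) = {171, 702}.
G on 19 vertices is 2-regular; connected 2-regular on 19 ⇒ C_{19}.
Distinct eigenvalues (to 4 d.p.): [2.0, 1.8916, 1.5783, 1.0939, 0.491, -0.1652, -0.8034, -1.3546, -1.7589, -1.9727].
Lovász: ϑ = −19(-2*cos(pi/19))/(2+-(-1)*2*cos(pi/19)) = 19*cos(pi/19)/(cos(pi/19) + 1).
= 9.434771374… (decimal).
Check 9 ≤ 19*cos(pi/19)/(cos(pi/19) + 1) ≤ 10: both strict.

19*cos(pi/19)/(cos(pi/19) + 1)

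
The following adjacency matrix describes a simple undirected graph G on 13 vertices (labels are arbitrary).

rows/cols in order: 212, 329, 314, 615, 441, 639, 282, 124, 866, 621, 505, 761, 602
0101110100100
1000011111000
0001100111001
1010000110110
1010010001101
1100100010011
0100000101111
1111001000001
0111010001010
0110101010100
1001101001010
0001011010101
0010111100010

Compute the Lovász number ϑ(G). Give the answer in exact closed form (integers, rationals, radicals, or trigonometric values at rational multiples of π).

Vertex 602 has 6 neighbors: 314, 441, 639, 282, 124, 761.
N(866) = {329, 314, 615, 639, 621, 761}, |N(866)| = 6.
deg(282) = 6; N(282) = {329, 124, 621, 505, 761, 602}.
deg(761) = 6; N(761) = {615, 639, 282, 866, 505, 602}.
G on 13 vertices is 6-regular; Paley(13): SR with (k,λ,μ)=(6,2,3).
The 3 distinct eigenvalues: [6.0, 1.303, -2.303].
Lovász: ϑ = −13(-sqrt(13)/2 - 1/2)/(6+-(-sqrt(13)/2 - 1/2)) = sqrt(13).
Numerically 3.6056.

sqrt(13)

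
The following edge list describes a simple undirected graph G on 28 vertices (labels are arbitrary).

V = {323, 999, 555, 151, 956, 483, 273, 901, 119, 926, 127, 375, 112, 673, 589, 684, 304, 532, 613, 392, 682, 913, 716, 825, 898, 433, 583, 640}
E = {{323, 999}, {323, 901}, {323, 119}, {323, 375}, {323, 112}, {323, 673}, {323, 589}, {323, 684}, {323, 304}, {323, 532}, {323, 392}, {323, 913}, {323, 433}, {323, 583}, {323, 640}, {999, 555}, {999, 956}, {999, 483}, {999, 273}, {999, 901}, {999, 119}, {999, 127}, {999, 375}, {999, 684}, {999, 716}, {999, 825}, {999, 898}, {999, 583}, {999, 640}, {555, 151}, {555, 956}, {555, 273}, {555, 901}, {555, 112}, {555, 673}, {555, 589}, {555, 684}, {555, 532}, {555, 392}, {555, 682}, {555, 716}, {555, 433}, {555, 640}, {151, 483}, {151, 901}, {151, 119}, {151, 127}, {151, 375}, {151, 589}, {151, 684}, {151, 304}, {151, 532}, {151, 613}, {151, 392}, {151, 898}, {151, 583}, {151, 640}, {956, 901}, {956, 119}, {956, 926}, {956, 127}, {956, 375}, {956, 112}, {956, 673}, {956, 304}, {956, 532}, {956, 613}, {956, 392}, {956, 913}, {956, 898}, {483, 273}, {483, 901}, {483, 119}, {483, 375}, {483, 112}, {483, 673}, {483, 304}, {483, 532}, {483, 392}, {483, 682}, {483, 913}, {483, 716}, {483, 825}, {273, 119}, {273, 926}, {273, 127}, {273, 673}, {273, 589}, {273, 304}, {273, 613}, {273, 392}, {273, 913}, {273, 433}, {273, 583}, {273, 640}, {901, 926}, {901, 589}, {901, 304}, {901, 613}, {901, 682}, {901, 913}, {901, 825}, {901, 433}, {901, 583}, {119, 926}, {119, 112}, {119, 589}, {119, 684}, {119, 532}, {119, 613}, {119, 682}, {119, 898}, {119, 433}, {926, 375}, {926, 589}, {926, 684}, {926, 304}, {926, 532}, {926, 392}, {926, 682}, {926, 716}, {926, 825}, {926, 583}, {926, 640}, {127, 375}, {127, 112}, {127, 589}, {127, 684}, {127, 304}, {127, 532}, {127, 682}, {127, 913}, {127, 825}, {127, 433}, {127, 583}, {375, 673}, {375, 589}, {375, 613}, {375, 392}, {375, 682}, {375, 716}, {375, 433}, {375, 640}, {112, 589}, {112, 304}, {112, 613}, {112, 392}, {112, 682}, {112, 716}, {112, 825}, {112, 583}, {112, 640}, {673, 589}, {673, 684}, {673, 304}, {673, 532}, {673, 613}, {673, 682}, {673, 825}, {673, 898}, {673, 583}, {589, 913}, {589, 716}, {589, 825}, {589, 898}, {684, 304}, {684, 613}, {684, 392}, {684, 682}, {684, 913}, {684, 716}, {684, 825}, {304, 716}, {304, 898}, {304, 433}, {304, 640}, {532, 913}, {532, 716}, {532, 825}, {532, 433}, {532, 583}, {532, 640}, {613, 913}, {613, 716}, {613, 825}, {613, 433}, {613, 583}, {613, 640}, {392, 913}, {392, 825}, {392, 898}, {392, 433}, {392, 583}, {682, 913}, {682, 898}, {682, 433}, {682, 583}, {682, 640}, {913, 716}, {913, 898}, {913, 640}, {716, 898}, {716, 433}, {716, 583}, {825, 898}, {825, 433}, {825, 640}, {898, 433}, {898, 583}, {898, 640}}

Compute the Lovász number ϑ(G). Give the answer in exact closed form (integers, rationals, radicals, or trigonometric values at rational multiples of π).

N(716) = {999, 555, 483, 926, 375, 112, 589, 684, 304, 532, 613, 913, 898, 433, 583}, |N(716)| = 15.
N(898) = {999, 151, 956, 119, 673, 589, 304, 392, 682, 913, 716, 825, 433, 583, 640}, |N(898)| = 15.
N(613) = {151, 956, 273, 901, 119, 375, 112, 673, 684, 913, 716, 825, 433, 583, 640}, |N(613)| = 15.
deg(640) = 15; N(640) = {323, 999, 555, 151, 273, 926, 375, 112, 304, 532, 613, 682, 913, 825, 898}.
28-vertex 15-regular graph: Kneser K(8,2) on C(8,2)=28 vertices.
Distinct eigenvalues (to 6 d.p.): [15.0, 1.0, -5.0].
With N=28: ϑ(G) = 28·(-1*(-5))/(15−(-5)) = 7.
Numerically 7.0000000.

7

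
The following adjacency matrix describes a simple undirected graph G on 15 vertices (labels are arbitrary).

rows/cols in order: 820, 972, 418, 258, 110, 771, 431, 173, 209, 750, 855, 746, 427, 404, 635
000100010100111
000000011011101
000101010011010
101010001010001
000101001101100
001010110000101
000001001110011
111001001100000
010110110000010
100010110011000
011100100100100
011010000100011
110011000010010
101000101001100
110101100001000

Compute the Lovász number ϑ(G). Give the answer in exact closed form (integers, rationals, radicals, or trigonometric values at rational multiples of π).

5

N(427) = {820, 972, 110, 771, 855, 404}, |N(427)| = 6.
Vertex 258 has 6 neighbors: 820, 418, 110, 209, 855, 635.
N(635) = {820, 972, 258, 771, 431, 746}, |N(635)| = 6.
N(173) = {820, 972, 418, 771, 209, 750}, |N(173)| = 6.
15-vertex 6-regular graph: this is K(6,2), the Kneser graph.
spec(A) ≈ [6.0, 1.0, -3.0] (distinct, 5 d.p.).
With N=15: ϑ(G) = 15·(-1*(-3))/(6−(-3)) = 5.
= 5.000000000… (decimal).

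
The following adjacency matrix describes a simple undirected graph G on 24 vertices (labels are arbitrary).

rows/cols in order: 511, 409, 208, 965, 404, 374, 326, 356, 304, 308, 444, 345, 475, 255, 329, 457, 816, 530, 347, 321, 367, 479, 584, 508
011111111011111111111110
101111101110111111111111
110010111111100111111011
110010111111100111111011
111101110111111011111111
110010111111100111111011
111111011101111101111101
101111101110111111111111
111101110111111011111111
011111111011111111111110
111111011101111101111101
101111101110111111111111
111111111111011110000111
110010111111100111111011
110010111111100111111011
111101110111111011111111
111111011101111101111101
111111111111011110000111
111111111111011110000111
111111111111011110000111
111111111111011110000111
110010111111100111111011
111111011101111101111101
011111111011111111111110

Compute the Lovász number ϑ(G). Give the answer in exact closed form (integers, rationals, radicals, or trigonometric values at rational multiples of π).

deg(511) = 21; N(511) = {409, 208, 965, 404, 374, 326, 356, 304, 444, 345, 475, 255, 329, 457, 816, 530, 347, 321, 367, 479, 584}.
Vertex 374 has 18 neighbors: 511, 409, 404, 326, 356, 304, 308, 444, 345, 475, 457, 816, 530, 347, 321, 367, 584, 508.
deg(530) = 19; N(530) = {511, 409, 208, 965, 404, 374, 326, 356, 304, 308, 444, 345, 255, 329, 457, 816, 479, 584, 508}.
N(404) = {511, 409, 208, 965, 374, 326, 356, 308, 444, 345, 475, 255, 329, 816, 530, 347, 321, 367, 479, 584, 508}, |N(404)| = 21.
G = K_{6,5,4,3,3,3}: α = 6 = χ(Ḡ), so ϑ = 6.
≈ 6.00000 (to 5 d.p.).
Check 6 ≤ 6 ≤ 6: collapsed.

6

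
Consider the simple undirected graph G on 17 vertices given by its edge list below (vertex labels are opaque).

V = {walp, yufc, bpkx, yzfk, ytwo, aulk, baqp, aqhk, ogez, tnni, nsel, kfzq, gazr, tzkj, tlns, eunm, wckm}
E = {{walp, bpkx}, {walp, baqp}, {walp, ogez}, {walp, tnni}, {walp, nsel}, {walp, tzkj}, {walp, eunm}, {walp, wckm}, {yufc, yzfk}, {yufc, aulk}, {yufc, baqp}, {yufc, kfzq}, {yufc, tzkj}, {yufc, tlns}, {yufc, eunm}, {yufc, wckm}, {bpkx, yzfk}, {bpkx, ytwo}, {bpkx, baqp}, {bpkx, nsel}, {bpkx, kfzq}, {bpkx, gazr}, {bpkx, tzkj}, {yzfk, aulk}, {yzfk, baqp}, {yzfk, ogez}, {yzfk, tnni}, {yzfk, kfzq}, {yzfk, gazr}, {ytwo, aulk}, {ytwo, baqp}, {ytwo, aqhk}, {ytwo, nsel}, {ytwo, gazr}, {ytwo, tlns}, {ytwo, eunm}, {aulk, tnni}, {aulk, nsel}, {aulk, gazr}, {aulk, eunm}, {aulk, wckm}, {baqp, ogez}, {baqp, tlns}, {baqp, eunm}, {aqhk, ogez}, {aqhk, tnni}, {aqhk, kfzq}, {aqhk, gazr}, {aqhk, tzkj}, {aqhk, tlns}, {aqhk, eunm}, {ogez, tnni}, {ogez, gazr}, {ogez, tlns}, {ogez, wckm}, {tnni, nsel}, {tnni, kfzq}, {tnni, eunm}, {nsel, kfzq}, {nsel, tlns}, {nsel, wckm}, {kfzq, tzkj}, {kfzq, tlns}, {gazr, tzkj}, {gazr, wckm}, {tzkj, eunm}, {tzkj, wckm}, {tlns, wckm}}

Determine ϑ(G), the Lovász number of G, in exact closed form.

sqrt(17)

deg(tlns) = 8; N(tlns) = {yufc, ytwo, baqp, aqhk, ogez, nsel, kfzq, wckm}.
N(wckm) = {walp, yufc, aulk, ogez, nsel, gazr, tzkj, tlns}, |N(wckm)| = 8.
N(bpkx) = {walp, yzfk, ytwo, baqp, nsel, kfzq, gazr, tzkj}, |N(bpkx)| = 8.
N(baqp) = {walp, yufc, bpkx, yzfk, ytwo, ogez, tlns, eunm}, |N(baqp)| = 8.
G on 17 vertices is 8-regular; Paley(17): SR with (k,λ,μ)=(8,3,4).
The 3 distinct eigenvalues: [8.0, 1.561553, -2.561553].
−17·(-sqrt(17)/2 - 1/2) / ((8)−(-sqrt(17)/2 - 1/2)) = sqrt(17) = ϑ(G).
ϑ(G) ≈ 4.1231056.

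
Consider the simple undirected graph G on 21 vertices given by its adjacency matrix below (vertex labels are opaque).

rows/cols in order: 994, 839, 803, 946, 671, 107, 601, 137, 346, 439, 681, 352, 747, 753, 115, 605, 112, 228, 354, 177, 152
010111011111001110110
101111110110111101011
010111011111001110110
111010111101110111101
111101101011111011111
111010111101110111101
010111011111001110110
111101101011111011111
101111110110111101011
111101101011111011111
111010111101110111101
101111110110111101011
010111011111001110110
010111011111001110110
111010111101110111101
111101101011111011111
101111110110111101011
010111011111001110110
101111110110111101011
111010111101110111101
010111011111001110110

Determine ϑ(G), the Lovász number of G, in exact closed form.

7

N(747) = {839, 946, 671, 107, 137, 346, 439, 681, 352, 115, 605, 112, 354, 177}, |N(747)| = 14.
deg(605) = 17; N(605) = {994, 839, 803, 946, 107, 601, 346, 681, 352, 747, 753, 115, 112, 228, 354, 177, 152}.
deg(354) = 16; N(354) = {994, 803, 946, 671, 107, 601, 137, 439, 681, 747, 753, 115, 605, 228, 177, 152}.
Vertex 839 has 16 neighbors: 994, 803, 946, 671, 107, 601, 137, 439, 681, 747, 753, 115, 605, 228, 177, 152.
Complete multipartite on [7, 5, 5, 4]: sandwich collapses at ϑ=7.
= 7.000000000… (decimal).
7 ≤ 7 ≤ 7: collapsed.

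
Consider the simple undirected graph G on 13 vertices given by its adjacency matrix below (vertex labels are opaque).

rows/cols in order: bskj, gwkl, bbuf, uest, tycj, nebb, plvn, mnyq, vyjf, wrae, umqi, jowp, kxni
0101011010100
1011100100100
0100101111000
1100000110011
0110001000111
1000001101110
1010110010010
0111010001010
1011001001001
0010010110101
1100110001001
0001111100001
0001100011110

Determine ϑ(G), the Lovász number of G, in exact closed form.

Vertex nebb has 6 neighbors: bskj, plvn, mnyq, wrae, umqi, jowp.
Vertex uest has 6 neighbors: bskj, gwkl, mnyq, vyjf, jowp, kxni.
deg(umqi) = 6; N(umqi) = {bskj, gwkl, tycj, nebb, wrae, kxni}.
N(wrae) = {bbuf, nebb, mnyq, vyjf, umqi, kxni}, |N(wrae)| = 6.
6-regular, N=13; SR(13,6,2,3) — a Paley graph.
Distinct eigenvalues (to 5 d.p.): [6.0, 1.30278, -2.30278].
Lovász (edge-transitive): ϑ = −13·(-sqrt(13)/2 - 1/2)/((6)−(-sqrt(13)/2 - 1/2)) = sqrt(13).
ϑ(G) ≈ 3.60555128.

sqrt(13)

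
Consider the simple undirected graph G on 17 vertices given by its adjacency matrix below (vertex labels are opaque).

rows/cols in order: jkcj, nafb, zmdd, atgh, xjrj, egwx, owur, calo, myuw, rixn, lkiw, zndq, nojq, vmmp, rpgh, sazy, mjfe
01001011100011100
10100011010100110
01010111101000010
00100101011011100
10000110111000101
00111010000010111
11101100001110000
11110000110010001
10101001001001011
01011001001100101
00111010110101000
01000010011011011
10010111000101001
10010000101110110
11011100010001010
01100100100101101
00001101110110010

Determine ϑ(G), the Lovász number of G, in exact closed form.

Vertex xjrj has 8 neighbors: jkcj, egwx, owur, myuw, rixn, lkiw, rpgh, mjfe.
Vertex owur has 8 neighbors: jkcj, nafb, zmdd, xjrj, egwx, lkiw, zndq, nojq.
N(lkiw) = {zmdd, atgh, xjrj, owur, myuw, rixn, zndq, vmmp}, |N(lkiw)| = 8.
N(calo) = {jkcj, nafb, zmdd, atgh, myuw, rixn, nojq, mjfe}, |N(calo)| = 8.
Regular of degree 8 on 17 vertices: SR(17,8,3,4) — a Paley graph.
The 3 distinct eigenvalues: [8.0, 1.56155, -2.56155].
With N=17: ϑ(G) = 17·(-(-sqrt(17)/2 - 1/2))/(8−(-sqrt(17)/2 - 1/2)) = sqrt(17).
≈ 4.12310563 (to 8 d.p.).

sqrt(17)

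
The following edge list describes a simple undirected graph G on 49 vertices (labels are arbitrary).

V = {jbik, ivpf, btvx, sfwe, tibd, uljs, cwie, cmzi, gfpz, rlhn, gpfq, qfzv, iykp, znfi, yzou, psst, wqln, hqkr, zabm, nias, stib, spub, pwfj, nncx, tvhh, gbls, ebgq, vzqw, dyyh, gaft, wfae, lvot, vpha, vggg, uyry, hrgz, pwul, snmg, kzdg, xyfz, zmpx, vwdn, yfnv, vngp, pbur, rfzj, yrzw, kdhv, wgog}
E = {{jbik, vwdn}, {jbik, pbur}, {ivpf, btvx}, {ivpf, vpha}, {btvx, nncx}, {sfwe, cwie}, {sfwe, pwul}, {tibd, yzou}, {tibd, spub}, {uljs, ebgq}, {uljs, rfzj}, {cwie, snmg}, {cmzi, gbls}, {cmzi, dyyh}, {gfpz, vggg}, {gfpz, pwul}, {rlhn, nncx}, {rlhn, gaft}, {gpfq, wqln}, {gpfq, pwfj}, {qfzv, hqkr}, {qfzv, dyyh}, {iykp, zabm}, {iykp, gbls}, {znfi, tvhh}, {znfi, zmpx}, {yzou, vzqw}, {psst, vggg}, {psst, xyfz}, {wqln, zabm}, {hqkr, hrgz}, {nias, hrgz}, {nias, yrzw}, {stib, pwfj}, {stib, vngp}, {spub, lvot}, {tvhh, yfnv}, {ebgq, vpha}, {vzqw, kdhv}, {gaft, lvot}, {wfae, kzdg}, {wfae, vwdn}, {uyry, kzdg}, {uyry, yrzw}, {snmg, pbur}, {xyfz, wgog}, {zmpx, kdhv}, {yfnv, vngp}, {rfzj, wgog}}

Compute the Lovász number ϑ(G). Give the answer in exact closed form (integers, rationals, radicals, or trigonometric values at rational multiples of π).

N(nias) = {hrgz, yrzw}, |N(nias)| = 2.
Vertex ebgq has 2 neighbors: uljs, vpha.
N(zabm) = {iykp, wqln}, |N(zabm)| = 2.
Vertex yzou has 2 neighbors: tibd, vzqw.
deg(v) = 2 for all v (|V|=49); connected 2-regular on 49 ⇒ C_{49}.
A has 25 distinct eigenvalues ≈ [2.0, 1.984, 1.935, 1.854, 1.743, 1.603, 1.437, 1.247, 1.037, 0.81, 0.569, 0.319, 0.064, -0.192, -0.445, -0.691, -0.925, -1.144, -1.345, -1.523, -1.676, -1.802, -1.898, -1.963, -1.996].
−49·(-2*cos(pi/49)) / ((2)−(-2*cos(pi/49))) = 49*cos(pi/49)/(cos(pi/49) + 1) = ϑ(G).
ϑ(G) ≈ 24.4748.
Check 24 ≤ 49*cos(pi/49)/(cos(pi/49) + 1) ≤ 25: both strict.

49*cos(pi/49)/(cos(pi/49) + 1)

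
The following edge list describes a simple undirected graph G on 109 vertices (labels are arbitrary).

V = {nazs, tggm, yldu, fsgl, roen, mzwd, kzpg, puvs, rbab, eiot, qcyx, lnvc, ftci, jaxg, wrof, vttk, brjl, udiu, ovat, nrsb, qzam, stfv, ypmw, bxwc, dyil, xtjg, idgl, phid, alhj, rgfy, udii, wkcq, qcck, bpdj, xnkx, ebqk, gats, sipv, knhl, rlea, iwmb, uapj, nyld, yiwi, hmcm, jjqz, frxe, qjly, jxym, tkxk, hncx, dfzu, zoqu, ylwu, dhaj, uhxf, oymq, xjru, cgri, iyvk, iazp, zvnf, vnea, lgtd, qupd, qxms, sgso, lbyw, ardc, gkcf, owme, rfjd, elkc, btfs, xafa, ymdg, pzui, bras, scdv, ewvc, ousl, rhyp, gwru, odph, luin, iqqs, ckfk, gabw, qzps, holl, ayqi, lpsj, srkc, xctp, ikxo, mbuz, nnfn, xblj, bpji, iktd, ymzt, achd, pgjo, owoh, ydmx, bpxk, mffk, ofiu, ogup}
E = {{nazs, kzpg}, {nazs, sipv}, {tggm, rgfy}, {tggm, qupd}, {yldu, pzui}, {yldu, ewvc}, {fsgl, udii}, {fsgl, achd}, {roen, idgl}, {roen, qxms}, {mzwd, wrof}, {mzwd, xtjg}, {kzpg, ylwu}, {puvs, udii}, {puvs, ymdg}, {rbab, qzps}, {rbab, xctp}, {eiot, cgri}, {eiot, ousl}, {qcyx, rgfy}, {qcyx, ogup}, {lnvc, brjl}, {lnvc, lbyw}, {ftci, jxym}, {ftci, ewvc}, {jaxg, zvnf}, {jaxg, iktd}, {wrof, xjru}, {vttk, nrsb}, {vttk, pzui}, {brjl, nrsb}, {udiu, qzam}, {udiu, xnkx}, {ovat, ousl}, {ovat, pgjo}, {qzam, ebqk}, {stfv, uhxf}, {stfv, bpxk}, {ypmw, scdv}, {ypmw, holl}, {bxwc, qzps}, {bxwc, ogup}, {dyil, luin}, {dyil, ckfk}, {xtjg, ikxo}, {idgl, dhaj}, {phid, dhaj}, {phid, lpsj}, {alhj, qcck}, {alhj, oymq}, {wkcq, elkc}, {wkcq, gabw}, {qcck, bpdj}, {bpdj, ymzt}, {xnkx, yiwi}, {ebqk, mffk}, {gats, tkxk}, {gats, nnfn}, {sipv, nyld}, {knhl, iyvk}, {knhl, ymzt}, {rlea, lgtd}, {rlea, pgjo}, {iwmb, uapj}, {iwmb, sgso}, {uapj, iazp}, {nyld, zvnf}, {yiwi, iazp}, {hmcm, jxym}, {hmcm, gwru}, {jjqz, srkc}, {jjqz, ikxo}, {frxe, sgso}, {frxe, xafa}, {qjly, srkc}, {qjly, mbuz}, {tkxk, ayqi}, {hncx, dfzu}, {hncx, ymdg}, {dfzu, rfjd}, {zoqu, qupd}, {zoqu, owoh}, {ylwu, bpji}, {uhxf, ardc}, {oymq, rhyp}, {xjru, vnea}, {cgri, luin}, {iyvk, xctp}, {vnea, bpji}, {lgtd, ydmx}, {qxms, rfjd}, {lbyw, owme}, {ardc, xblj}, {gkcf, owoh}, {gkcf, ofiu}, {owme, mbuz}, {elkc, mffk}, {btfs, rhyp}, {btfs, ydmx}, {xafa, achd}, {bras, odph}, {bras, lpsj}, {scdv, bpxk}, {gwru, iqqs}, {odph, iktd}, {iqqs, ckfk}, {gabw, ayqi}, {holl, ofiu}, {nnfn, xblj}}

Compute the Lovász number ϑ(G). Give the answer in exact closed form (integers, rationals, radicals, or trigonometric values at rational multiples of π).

109*cos(pi/109)/(cos(pi/109) + 1)

Vertex ousl has 2 neighbors: eiot, ovat.
Vertex sipv has 2 neighbors: nazs, nyld.
N(achd) = {fsgl, xafa}, |N(achd)| = 2.
Vertex xnkx has 2 neighbors: udiu, yiwi.
deg(v) = 2 for all v (|V|=109); connected 2-regular on 109 ⇒ C_{109}.
The 55 distinct eigenvalues: [2.0, 1.996678, 1.986723, 1.970169, 1.94707, 1.917503, 1.881566, 1.839379, 1.791082, 1.736834, 1.676818, 1.611231, 1.540291, 1.464235, 1.383315, 1.2978, 1.207973, 1.114134, 1.016594, 0.915677, 0.811718, 0.705062, 0.596064, 0.485087, 0.372497, 0.258671, 0.143985, 0.028821, -0.086439, -0.201412, -0.315715, -0.42897, -0.5408, -0.650834, -0.758705, -0.864056, -0.966537, -1.065807, -1.161536, -1.253407, -1.341115, -1.424367, -1.502888, -1.576416, -1.644707, -1.707535, -1.764691, -1.815985, -1.861246, -1.900324, -1.933089, -1.959433, -1.979268, -1.992528, -1.999169].
Lovász (edge-transitive): ϑ = −109·(-2*cos(pi/109))/((2)−(-2*cos(pi/109))) = 109*cos(pi/109)/(cos(pi/109) + 1).
Numerically 54.488680.
54 ≤ 109*cos(pi/109)/(cos(pi/109) + 1) ≤ 55: both strict.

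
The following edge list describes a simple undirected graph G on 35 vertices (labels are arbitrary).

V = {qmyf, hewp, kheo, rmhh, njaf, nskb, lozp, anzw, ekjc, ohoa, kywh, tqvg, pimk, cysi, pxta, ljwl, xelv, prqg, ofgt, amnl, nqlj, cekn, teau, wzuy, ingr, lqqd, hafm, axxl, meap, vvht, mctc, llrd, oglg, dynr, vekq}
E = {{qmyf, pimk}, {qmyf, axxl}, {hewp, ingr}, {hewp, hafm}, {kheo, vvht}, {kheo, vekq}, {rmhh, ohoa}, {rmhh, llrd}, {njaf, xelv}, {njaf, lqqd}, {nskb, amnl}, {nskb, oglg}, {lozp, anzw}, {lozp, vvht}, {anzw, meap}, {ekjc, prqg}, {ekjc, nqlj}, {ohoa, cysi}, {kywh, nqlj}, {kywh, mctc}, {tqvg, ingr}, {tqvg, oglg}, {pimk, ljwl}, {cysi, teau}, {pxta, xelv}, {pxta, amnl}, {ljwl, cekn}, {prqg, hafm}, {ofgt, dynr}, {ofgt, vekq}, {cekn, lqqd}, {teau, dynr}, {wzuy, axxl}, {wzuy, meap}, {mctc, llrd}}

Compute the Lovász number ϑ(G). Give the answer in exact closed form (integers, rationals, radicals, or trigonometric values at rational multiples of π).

35*cos(pi/35)/(cos(pi/35) + 1)

N(qmyf) = {pimk, axxl}, |N(qmyf)| = 2.
deg(hafm) = 2; N(hafm) = {hewp, prqg}.
deg(cekn) = 2; N(cekn) = {ljwl, lqqd}.
deg(rmhh) = 2; N(rmhh) = {ohoa, llrd}.
Every vertex has degree 2 (N=35); this is C_{35}, the 35-cycle.
Distinct eigenvalues (to 3 d.p.): [2.0, 1.968, 1.872, 1.717, 1.506, 1.247, 0.948, 0.618, 0.268, -0.09, -0.445, -0.786, -1.102, -1.382, -1.618, -1.802, -1.928, -1.992].
−35·(-2*cos(pi/35)) / ((2)−(-2*cos(pi/35))) = 35*cos(pi/35)/(cos(pi/35) + 1) = ϑ(G).
Numerically 17.464704027.
Sandwich: α(G)=17 ≤ ϑ(G)=35*cos(pi/35)/(cos(pi/35) + 1) ≤ χ(Ḡ)=18 (both strict).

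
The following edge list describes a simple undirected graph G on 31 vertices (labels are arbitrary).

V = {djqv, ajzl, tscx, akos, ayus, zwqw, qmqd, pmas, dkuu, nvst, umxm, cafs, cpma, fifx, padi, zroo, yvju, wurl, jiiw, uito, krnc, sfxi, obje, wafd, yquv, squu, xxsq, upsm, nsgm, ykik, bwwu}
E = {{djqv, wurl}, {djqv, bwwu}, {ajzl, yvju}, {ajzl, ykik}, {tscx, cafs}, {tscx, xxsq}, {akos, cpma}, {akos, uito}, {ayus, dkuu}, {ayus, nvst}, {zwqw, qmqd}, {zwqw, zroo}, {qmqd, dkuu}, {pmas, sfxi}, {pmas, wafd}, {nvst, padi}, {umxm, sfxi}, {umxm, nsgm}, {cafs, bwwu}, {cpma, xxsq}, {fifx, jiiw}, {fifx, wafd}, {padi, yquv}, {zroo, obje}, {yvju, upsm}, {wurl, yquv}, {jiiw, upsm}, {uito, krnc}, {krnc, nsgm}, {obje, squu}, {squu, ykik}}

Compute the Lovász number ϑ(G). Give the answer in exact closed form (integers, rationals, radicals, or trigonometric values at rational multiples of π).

N(cafs) = {tscx, bwwu}, |N(cafs)| = 2.
deg(yvju) = 2; N(yvju) = {ajzl, upsm}.
Vertex zwqw has 2 neighbors: qmqd, zroo.
deg(xxsq) = 2; N(xxsq) = {tscx, cpma}.
Regular of degree 2 on 31 vertices: the odd cycle C_{31}.
The 16 distinct eigenvalues: [2.0, 1.95906, 1.83792, 1.64153, 1.37793, 1.05793, 0.69461, 0.30286, -0.1013, -0.50131, -0.88079, -1.22421, -1.51752, -1.74869, -1.90828, -1.98974].
λ_max=2, λ_min=-2*cos(pi/31); ϑ = −31·λ_min/(λ_max−λ_min) = 31*cos(pi/31)/(cos(pi/31) + 1).
ϑ(G) ≈ 15.46013.
α=15, χ(Ḡ)=16; ϑ=31*cos(pi/31)/(cos(pi/31) + 1) lies between (both strict).

31*cos(pi/31)/(cos(pi/31) + 1)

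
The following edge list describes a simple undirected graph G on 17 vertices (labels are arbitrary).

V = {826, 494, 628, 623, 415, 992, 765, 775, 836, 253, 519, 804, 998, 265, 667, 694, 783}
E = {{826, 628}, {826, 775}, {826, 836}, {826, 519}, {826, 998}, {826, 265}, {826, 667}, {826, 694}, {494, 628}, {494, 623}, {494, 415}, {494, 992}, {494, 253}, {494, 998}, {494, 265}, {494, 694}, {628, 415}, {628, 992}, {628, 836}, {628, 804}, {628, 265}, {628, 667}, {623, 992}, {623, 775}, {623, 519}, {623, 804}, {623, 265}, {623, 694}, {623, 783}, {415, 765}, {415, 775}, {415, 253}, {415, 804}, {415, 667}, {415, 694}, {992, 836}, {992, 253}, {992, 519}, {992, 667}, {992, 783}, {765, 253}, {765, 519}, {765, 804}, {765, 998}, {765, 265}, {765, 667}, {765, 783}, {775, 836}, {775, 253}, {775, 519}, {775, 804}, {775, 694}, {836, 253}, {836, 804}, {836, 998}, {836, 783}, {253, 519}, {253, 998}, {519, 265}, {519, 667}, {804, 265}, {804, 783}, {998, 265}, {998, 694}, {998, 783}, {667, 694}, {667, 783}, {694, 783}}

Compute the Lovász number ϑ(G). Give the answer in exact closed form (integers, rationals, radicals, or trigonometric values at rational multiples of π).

Vertex 992 has 8 neighbors: 494, 628, 623, 836, 253, 519, 667, 783.
N(265) = {826, 494, 628, 623, 765, 519, 804, 998}, |N(265)| = 8.
Vertex 775 has 8 neighbors: 826, 623, 415, 836, 253, 519, 804, 694.
Vertex 804 has 8 neighbors: 628, 623, 415, 765, 775, 836, 265, 783.
deg(v) = 8 for all v (|V|=17); SR(17,8,3,4) — a Paley graph.
A has 3 distinct eigenvalues ≈ [8.0, 1.562, -2.562].
λ_max=8, λ_min=-sqrt(17)/2 - 1/2; ϑ = −17·λ_min/(λ_max−λ_min) = sqrt(17).
Numerically 4.123106.

sqrt(17)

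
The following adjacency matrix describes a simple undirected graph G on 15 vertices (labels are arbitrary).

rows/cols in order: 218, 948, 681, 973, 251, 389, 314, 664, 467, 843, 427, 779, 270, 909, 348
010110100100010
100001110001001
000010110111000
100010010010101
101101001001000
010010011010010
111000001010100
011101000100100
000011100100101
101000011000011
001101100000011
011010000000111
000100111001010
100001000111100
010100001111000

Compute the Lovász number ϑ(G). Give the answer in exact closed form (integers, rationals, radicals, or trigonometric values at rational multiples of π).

N(843) = {218, 681, 664, 467, 909, 348}, |N(843)| = 6.
deg(218) = 6; N(218) = {948, 973, 251, 314, 843, 909}.
N(427) = {681, 973, 389, 314, 909, 348}, |N(427)| = 6.
Vertex 681 has 6 neighbors: 251, 314, 664, 843, 427, 779.
15-vertex 6-regular graph: Kneser K(6,2) on C(6,2)=15 vertices.
The 3 distinct eigenvalues: [6.0, 1.0, -3.0].
−15·(-3) / ((6)−(-3)) = 5 = ϑ(G).
= 5.0000000… (decimal).

5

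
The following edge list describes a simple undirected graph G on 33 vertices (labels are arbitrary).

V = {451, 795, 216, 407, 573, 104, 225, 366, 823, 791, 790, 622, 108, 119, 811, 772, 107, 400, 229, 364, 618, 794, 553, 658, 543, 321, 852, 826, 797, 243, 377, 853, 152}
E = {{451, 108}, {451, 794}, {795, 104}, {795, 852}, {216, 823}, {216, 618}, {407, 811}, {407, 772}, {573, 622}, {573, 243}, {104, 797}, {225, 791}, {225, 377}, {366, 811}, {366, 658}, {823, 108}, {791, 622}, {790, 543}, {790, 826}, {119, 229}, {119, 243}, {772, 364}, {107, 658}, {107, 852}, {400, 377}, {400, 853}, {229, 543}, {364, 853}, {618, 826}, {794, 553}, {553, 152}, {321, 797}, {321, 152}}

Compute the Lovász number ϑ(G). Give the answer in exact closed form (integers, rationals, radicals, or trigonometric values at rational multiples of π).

33*cos(pi/33)/(cos(pi/33) + 1)

deg(790) = 2; N(790) = {543, 826}.
deg(321) = 2; N(321) = {797, 152}.
Vertex 823 has 2 neighbors: 216, 108.
Vertex 797 has 2 neighbors: 104, 321.
deg(v) = 2 for all v (|V|=33); the odd cycle C_{33}.
Distinct eigenvalues (to 6 d.p.): [2.0, 1.963857, 1.856736, 1.682507, 1.447468, 1.160114, 0.83083, 0.471518, 0.095164, -0.28463, -0.654136, -1.0, -1.309721, -1.572106, -1.777671, -1.918986, -1.990944].
λ_max=2, λ_min=-2*cos(pi/33); ϑ = −33·λ_min/(λ_max−λ_min) = 33*cos(pi/33)/(cos(pi/33) + 1).
≈ 16.462559 (to 6 d.p.).
α=16, χ(Ḡ)=17; ϑ=33*cos(pi/33)/(cos(pi/33) + 1) lies between (both strict).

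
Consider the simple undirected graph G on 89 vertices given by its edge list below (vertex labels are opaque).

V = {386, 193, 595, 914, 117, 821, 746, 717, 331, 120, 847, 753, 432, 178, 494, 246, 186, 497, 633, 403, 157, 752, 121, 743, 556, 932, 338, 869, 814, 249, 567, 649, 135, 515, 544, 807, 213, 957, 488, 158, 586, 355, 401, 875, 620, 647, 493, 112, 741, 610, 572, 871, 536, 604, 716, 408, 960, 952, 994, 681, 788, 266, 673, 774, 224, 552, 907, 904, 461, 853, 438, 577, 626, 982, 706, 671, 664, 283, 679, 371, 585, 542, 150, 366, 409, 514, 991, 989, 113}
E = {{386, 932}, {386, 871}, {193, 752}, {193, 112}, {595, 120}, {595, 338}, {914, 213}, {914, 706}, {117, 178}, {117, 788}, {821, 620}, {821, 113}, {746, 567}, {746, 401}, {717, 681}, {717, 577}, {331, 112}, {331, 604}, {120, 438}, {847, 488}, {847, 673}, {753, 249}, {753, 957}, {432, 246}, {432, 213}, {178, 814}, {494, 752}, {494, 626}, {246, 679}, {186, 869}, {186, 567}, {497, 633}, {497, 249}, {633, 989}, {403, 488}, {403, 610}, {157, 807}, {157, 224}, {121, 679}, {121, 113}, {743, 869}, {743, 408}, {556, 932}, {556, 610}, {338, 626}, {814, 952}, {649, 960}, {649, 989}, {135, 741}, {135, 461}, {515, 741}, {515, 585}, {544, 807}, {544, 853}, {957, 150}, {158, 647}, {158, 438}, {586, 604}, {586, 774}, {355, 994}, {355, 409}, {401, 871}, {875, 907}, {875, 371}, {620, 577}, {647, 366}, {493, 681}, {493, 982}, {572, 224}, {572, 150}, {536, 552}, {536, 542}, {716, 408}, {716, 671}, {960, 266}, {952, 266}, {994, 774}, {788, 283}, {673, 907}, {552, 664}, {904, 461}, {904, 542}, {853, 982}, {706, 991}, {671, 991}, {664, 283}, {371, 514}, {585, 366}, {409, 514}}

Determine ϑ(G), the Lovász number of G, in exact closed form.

89*cos(pi/89)/(cos(pi/89) + 1)

N(572) = {224, 150}, |N(572)| = 2.
Vertex 620 has 2 neighbors: 821, 577.
deg(567) = 2; N(567) = {746, 186}.
N(432) = {246, 213}, |N(432)| = 2.
Every vertex has degree 2 (N=89); connected 2-regular on 89 ⇒ C_{89}.
Distinct eigenvalues (to 3 d.p.): [2.0, 1.995, 1.98, 1.955, 1.921, 1.877, 1.823, 1.761, 1.689, 1.61, 1.522, 1.427, 1.324, 1.215, 1.1, 0.98, 0.854, 0.724, 0.591, 0.455, 0.316, 0.176, 0.035, -0.106, -0.246, -0.386, -0.523, -0.658, -0.79, -0.917, -1.04, -1.158, -1.27, -1.376, -1.475, -1.567, -1.651, -1.726, -1.793, -1.851, -1.9, -1.939, -1.969, -1.989, -1.999].
ϑ = −N·λ_min/(λ_max−λ_min) = −89·(-2*cos(pi/89))/(2−(-2*cos(pi/89))) = 89*cos(pi/89)/(cos(pi/89) + 1).
≈ 44.486135317 (to 9 d.p.).
Lovász sandwich 44 ≤ 89*cos(pi/89)/(cos(pi/89) + 1) ≤ 45: both strict.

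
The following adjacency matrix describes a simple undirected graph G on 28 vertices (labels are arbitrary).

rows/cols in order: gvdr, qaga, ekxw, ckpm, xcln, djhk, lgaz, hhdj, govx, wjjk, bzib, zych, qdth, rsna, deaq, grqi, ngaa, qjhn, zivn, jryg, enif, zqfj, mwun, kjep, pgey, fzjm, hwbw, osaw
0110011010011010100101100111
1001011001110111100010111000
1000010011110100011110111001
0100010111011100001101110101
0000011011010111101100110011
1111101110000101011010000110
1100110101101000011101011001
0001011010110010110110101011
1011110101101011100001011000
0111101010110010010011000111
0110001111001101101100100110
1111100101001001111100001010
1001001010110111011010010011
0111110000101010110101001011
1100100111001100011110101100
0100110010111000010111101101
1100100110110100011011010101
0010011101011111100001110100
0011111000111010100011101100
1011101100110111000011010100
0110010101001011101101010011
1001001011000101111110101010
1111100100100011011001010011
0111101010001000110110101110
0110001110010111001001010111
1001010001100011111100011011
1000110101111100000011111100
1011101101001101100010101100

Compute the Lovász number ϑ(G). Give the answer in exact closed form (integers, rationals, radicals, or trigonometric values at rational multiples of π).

N(ckpm) = {qaga, djhk, hhdj, govx, wjjk, zych, qdth, rsna, zivn, jryg, zqfj, mwun, kjep, fzjm, osaw}, |N(ckpm)| = 15.
Vertex ekxw has 15 neighbors: gvdr, djhk, govx, wjjk, bzib, zych, rsna, qjhn, zivn, jryg, enif, mwun, kjep, pgey, osaw.
N(djhk) = {gvdr, qaga, ekxw, ckpm, xcln, lgaz, hhdj, govx, rsna, grqi, qjhn, zivn, enif, fzjm, hwbw}, |N(djhk)| = 15.
Vertex deaq has 15 neighbors: gvdr, qaga, xcln, hhdj, govx, wjjk, qdth, rsna, qjhn, zivn, jryg, enif, mwun, pgey, fzjm.
Every vertex has degree 15 (N=28); this is K(8,2), the Kneser graph.
Distinct eigenvalues (to 6 d.p.): [15.0, 1.0, -5.0].
With N=28: ϑ(G) = 28·(-1*(-5))/(15−(-5)) = 7.
Numerically 7.000000.

7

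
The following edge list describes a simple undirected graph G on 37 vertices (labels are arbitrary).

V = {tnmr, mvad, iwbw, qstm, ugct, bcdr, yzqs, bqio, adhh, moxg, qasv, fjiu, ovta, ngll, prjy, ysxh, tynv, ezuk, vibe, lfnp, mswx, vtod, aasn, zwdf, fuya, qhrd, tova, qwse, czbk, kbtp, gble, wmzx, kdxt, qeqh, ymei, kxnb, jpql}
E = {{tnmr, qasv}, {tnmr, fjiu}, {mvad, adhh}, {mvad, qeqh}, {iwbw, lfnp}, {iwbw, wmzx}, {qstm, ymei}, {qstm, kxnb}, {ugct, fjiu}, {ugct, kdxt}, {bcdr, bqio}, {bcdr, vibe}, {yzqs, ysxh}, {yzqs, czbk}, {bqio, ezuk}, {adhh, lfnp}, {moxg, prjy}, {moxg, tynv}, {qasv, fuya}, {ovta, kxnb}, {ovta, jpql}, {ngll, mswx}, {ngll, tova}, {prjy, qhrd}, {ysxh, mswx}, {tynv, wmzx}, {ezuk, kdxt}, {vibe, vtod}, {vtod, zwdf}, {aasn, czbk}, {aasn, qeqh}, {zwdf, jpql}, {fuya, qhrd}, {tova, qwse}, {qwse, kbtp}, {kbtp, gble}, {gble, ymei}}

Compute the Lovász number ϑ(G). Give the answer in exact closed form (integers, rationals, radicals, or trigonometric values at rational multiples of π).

Vertex mvad has 2 neighbors: adhh, qeqh.
N(qstm) = {ymei, kxnb}, |N(qstm)| = 2.
Vertex aasn has 2 neighbors: czbk, qeqh.
N(jpql) = {ovta, zwdf}, |N(jpql)| = 2.
Every vertex has degree 2 (N=37); a single 37-cycle (edge-transitive).
The 19 distinct eigenvalues: [2.0, 1.971, 1.886, 1.746, 1.556, 1.321, 1.049, 0.746, 0.421, 0.085, -0.254, -0.586, -0.9, -1.189, -1.444, -1.657, -1.822, -1.935, -1.993].
ϑ = −N·λ_min/(λ_max−λ_min) = −37·(-2*cos(pi/37))/(2−(-2*cos(pi/37))) = 37*cos(pi/37)/(cos(pi/37) + 1).
ϑ(G) ≈ 18.466616637.
Check 18 ≤ 37*cos(pi/37)/(cos(pi/37) + 1) ≤ 19: both strict.

37*cos(pi/37)/(cos(pi/37) + 1)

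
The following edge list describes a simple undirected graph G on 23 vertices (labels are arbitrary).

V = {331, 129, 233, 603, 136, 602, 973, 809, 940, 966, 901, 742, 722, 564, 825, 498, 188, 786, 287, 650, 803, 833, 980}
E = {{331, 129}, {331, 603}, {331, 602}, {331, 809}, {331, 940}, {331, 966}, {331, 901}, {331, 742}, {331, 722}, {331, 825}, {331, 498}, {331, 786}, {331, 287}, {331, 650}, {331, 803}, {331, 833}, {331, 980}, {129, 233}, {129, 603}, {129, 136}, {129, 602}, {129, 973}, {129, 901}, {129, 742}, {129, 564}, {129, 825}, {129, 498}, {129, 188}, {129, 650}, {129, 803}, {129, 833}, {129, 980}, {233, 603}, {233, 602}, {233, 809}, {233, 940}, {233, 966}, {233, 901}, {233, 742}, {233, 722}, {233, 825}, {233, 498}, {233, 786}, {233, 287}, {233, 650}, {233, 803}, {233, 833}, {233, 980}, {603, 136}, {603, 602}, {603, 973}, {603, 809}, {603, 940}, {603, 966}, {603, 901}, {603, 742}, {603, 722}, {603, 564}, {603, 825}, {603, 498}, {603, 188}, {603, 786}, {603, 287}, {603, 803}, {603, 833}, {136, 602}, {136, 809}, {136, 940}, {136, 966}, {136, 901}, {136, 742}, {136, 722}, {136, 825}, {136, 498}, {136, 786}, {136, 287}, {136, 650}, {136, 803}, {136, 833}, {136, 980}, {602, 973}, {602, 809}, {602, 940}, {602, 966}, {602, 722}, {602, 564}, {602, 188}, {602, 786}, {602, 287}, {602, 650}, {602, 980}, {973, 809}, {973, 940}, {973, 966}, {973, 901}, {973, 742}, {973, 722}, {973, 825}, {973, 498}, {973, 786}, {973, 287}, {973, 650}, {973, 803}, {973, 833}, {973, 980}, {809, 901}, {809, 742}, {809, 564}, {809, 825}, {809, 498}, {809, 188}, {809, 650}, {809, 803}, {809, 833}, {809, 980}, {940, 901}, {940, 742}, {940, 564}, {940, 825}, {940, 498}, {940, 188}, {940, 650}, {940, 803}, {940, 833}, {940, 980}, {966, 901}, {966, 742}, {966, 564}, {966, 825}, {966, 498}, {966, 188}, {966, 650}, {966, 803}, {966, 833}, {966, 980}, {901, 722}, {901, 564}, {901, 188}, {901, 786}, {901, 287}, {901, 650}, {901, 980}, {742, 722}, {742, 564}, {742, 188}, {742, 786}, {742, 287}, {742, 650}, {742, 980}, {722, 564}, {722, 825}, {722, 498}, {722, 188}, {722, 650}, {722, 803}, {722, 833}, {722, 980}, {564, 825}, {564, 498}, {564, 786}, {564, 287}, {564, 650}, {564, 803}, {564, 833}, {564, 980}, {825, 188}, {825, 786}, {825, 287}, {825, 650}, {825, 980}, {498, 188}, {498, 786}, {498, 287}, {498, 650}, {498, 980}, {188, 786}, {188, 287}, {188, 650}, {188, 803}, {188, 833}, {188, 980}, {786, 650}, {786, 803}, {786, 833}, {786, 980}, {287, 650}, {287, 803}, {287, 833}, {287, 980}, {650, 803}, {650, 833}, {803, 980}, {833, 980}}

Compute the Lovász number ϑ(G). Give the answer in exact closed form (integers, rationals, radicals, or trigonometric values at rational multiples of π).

deg(722) = 16; N(722) = {331, 233, 603, 136, 602, 973, 901, 742, 564, 825, 498, 188, 650, 803, 833, 980}.
Vertex 129 has 16 neighbors: 331, 233, 603, 136, 602, 973, 901, 742, 564, 825, 498, 188, 650, 803, 833, 980.
N(498) = {331, 129, 233, 603, 136, 973, 809, 940, 966, 722, 564, 188, 786, 287, 650, 980}, |N(498)| = 16.
Vertex 331 has 17 neighbors: 129, 603, 602, 809, 940, 966, 901, 742, 722, 825, 498, 786, 287, 650, 803, 833, 980.
Complete 4-partite, parts [7, 7, 6, 3]: perfect, ϑ = α = 7.
= 7.0000000… (decimal).
Check 7 ≤ 7 ≤ 7: collapsed.

7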